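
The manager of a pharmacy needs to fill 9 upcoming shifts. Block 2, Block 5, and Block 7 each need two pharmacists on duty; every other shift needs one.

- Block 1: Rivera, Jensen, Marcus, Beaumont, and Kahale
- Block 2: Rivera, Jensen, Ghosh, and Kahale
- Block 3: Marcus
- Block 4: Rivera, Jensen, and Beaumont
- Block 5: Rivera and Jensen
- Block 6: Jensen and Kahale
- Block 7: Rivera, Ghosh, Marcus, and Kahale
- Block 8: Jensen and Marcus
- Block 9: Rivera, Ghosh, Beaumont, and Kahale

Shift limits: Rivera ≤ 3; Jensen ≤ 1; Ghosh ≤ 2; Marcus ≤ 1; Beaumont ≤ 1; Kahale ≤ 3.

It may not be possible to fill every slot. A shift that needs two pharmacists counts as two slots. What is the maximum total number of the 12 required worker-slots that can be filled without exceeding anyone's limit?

Total capacity across all pharmacists is 3+1+2+1+1+3 = 11, and 12 slots are needed, so at most 11 can be filled.
An assignment achieving 11: Block 1→Kahale, Block 2→Rivera+Ghosh, Block 3→Marcus, Block 4→Rivera, Block 5→Rivera+Jensen, Block 6→Kahale, Block 7→Ghosh+Kahale, Block 9→Beaumont.
Loads: Rivera 3/3, Jensen 1/1, Ghosh 2/2, Marcus 1/1, Beaumont 1/1, Kahale 3/3.

11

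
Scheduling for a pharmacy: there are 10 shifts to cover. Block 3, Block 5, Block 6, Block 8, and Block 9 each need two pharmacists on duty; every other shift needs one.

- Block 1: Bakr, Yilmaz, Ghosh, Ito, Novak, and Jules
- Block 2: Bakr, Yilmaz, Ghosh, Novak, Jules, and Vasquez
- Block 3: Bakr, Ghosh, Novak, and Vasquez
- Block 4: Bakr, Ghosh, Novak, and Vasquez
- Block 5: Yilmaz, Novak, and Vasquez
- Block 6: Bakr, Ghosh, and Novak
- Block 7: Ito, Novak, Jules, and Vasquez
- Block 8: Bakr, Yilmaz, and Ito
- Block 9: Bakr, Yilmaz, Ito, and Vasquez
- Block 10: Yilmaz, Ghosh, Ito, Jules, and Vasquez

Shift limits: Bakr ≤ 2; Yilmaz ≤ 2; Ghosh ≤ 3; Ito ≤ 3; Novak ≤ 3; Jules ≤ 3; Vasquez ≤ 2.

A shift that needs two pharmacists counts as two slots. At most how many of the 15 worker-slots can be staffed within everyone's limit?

Total capacity across all pharmacists is 2+2+3+3+3+3+2 = 18, and 15 slots are needed, so at most 15 can be filled.
An assignment achieving 15: Block 1→Novak, Block 2→Jules, Block 3→Ghosh+Novak, Block 4→Ghosh, Block 5→Yilmaz+Novak, Block 6→Bakr+Ghosh, Block 7→Ito, Block 8→Bakr+Yilmaz, Block 9→Ito+Vasquez, Block 10→Ito.
Loads: Bakr 2/2, Yilmaz 2/2, Ghosh 3/3, Ito 3/3, Novak 3/3, Jules 1/3, Vasquez 1/2.

15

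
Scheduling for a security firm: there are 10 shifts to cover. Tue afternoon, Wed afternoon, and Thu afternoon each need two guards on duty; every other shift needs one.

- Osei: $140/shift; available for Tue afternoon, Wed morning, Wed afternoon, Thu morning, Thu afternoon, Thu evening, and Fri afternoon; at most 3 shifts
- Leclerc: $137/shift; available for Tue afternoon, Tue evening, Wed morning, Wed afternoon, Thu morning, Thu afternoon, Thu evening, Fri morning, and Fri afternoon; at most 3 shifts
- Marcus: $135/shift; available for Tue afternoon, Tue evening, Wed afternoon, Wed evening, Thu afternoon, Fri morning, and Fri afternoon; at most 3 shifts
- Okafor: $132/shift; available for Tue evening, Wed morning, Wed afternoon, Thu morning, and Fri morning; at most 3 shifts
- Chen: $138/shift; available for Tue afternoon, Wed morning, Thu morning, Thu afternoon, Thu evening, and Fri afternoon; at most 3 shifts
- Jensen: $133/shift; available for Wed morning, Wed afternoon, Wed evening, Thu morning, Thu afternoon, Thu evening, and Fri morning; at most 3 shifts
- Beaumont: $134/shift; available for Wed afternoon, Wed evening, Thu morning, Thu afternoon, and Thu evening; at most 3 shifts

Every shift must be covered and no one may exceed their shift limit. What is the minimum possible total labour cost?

Picking the cheapest available guard for each shift independently would cost $1733, but that ignores the shift limits.
An optimal schedule: Tue afternoon→Marcus+Leclerc, Tue evening→Okafor, Wed morning→Okafor, Wed afternoon→Jensen+Beaumont, Wed evening→Jensen, Thu morning→Beaumont, Thu afternoon→Beaumont+Marcus, Thu evening→Jensen, Fri morning→Okafor, Fri afternoon→Marcus.
Total: 135 + 137 + 132 + 132 + 133 + 134 + 133 + 134 + 134 + 135 + 133 + 132 + 135 = $1739.

$1739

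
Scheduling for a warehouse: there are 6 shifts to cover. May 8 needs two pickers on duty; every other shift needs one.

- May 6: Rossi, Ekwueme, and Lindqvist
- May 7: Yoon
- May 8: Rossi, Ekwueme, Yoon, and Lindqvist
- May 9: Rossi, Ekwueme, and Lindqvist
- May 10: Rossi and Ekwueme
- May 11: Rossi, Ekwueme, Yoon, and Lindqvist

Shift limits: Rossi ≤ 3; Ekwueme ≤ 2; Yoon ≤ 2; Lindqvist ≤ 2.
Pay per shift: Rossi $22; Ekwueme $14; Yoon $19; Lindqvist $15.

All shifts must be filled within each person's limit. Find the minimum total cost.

May 7 can only be covered by Yoon, so that assignment is forced.
Picking the cheapest available picker for each shift independently would cost $104, but that ignores the shift limits.
An optimal schedule: May 6→Ekwueme, May 7→Yoon, May 8→Yoon+Rossi, May 9→Lindqvist, May 10→Ekwueme, May 11→Lindqvist.
Total: 14 + 19 + 19 + 22 + 15 + 14 + 15 = $118.

$118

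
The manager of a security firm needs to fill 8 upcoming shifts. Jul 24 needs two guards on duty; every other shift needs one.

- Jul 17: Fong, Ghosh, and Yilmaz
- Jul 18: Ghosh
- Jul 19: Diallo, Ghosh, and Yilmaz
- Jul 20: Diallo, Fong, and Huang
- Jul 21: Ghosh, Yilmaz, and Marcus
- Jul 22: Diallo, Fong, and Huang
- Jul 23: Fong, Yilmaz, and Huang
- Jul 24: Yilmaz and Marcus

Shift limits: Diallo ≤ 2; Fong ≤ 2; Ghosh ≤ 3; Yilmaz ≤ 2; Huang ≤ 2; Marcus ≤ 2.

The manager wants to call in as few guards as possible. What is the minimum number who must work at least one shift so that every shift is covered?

9 slots to fill and no one can take more than 3, so at least ⌈9/3⌉ = 3 guards are needed.
Any 3 guards together have capacity at most 3+2+2 = 7 < 9 slots, so 3 can never suffice.
Diallo, Ghosh, Yilmaz, and Marcus alone can cover everything: Jul 17→Ghosh, Jul 18→Ghosh, Jul 19→Ghosh, Jul 20→Diallo, Jul 21→Marcus, Jul 22→Diallo, Jul 23→Yilmaz, Jul 24→Yilmaz+Marcus.

4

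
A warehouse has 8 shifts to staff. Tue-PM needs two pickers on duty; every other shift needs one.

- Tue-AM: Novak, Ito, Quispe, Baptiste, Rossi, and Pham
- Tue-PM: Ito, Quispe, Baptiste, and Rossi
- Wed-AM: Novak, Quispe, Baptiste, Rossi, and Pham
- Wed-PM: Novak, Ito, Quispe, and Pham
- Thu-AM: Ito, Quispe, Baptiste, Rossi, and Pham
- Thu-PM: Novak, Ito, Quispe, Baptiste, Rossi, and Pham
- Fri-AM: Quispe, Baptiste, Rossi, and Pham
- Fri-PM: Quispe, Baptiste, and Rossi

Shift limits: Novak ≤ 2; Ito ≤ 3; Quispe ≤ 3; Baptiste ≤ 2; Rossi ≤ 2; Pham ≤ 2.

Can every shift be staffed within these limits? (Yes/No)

Yes

One valid schedule: Tue-AM→Ito, Tue-PM→Ito+Quispe, Wed-AM→Novak, Wed-PM→Novak, Thu-AM→Ito, Thu-PM→Baptiste, Fri-AM→Quispe, Fri-PM→Quispe.
Loads: Novak 2/2, Ito 3/3, Quispe 3/3, Baptiste 1/2, Rossi 0/2, Pham 0/2 — all within limits.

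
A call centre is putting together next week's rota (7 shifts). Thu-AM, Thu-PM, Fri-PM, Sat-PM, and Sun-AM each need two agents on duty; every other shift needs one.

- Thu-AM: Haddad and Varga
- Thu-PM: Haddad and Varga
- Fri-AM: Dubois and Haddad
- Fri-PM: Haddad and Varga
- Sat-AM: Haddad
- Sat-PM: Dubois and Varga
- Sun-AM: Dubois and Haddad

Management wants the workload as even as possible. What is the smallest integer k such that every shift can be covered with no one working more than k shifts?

5

With 3 agents and 12 worker-slots to fill, someone must work at least ⌈12/3⌉ = 4 shifts, so k ≥ 4.
k = 4 fails: Shifts {Thu-AM, Thu-PM, Fri-PM, Sat-AM, Sun-AM} need 9 worker-slots in total, but the agents available for any of those shifts (Dubois, Haddad, and Varga) can supply at most 8 among them. So no valid schedule exists.
k = 5 works: Thu-AM→Haddad+Varga, Thu-PM→Haddad+Varga, Fri-AM→Dubois, Fri-PM→Haddad+Varga, Sat-AM→Haddad, Sat-PM→Dubois+Varga, Sun-AM→Dubois+Haddad.
Loads: Dubois 3, Haddad 5, Varga 4 — all ≤ 5.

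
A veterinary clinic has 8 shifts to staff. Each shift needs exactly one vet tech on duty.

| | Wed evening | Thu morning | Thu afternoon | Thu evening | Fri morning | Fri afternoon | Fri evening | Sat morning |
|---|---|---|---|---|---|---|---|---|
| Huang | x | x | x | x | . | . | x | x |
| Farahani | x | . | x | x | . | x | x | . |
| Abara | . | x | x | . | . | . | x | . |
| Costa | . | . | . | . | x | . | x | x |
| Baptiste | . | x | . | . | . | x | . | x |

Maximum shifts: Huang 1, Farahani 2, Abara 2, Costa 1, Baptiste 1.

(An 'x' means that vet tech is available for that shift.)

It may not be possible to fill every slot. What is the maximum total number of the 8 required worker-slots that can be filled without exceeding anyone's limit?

Total capacity across all vet techs is 1+2+2+1+1 = 7, and 8 slots are needed, so at most 7 can be filled.
An assignment achieving 7: Wed evening→Huang, Thu morning→Abara, Thu afternoon→Abara, Thu evening→Farahani, Fri morning→Costa, Fri afternoon→Farahani, Sat morning→Baptiste.
Loads: Huang 1/1, Farahani 2/2, Abara 2/2, Costa 1/1, Baptiste 1/1.

7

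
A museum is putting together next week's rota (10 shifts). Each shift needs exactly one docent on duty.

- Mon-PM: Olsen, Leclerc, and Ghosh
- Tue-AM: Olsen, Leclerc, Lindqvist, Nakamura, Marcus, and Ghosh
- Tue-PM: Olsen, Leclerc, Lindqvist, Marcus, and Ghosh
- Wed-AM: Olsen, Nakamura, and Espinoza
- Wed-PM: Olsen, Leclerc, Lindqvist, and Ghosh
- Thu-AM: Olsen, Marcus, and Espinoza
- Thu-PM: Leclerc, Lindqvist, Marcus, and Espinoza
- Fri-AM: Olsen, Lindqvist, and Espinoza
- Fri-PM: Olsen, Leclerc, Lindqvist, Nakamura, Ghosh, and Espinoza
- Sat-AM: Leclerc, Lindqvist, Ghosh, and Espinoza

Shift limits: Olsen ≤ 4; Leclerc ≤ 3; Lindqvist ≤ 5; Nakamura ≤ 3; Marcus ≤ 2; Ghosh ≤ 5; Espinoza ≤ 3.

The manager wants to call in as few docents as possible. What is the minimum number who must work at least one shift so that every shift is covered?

10 slots to fill and no one can take more than 5, so at least ⌈10/5⌉ = 2 docents are needed.
No set of 2 docents can cover every shift (each such set leaves at least one shift with no one available or exceeds a cap).
Olsen, Leclerc, and Lindqvist alone can cover everything: Mon-PM→Olsen, Tue-AM→Leclerc, Tue-PM→Lindqvist, Wed-AM→Olsen, Wed-PM→Lindqvist, Thu-AM→Olsen, Thu-PM→Leclerc, Fri-AM→Olsen, Fri-PM→Lindqvist, Sat-AM→Leclerc.

3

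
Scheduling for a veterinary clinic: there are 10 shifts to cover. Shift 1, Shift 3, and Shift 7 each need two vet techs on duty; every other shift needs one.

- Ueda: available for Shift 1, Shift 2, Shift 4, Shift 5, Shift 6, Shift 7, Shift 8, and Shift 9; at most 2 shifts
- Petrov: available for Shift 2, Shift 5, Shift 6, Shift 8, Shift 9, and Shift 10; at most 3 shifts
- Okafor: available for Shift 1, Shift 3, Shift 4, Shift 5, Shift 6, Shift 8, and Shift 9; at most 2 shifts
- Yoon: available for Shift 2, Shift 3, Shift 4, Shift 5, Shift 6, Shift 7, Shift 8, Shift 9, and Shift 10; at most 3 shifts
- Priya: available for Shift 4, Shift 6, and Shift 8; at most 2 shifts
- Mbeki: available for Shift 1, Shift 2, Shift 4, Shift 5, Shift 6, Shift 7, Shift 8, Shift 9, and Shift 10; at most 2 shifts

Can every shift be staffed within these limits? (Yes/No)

Shift 3 can only be covered by Okafor and Yoon, so that assignment is forced.
One valid schedule: Shift 1→Ueda+Okafor, Shift 2→Petrov, Shift 3→Okafor+Yoon, Shift 4→Yoon, Shift 5→Petrov, Shift 6→Priya, Shift 7→Ueda+Yoon, Shift 8→Priya, Shift 9→Mbeki, Shift 10→Petrov.
Loads: Ueda 2/2, Petrov 3/3, Okafor 2/2, Yoon 3/3, Priya 2/2, Mbeki 1/2 — all within limits.

Yes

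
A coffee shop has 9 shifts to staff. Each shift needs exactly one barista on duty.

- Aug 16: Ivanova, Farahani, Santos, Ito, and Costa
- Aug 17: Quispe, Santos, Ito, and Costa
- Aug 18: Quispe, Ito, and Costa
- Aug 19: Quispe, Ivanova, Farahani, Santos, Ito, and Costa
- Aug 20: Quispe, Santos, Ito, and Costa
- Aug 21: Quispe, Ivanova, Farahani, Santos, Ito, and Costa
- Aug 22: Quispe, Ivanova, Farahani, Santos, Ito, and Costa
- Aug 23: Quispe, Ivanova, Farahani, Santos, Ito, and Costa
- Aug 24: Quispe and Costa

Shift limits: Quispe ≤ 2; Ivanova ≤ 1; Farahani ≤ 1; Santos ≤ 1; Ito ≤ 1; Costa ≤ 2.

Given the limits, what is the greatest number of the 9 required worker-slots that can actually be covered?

8

Total capacity across all baristas is 2+1+1+1+1+2 = 8, and 9 slots are needed, so at most 8 can be filled.
An assignment achieving 8: Aug 16→Ivanova, Aug 17→Santos, Aug 18→Quispe, Aug 19→Farahani, Aug 20→Ito, Aug 21→Costa, Aug 22→Costa, Aug 24→Quispe.
Loads: Quispe 2/2, Ivanova 1/1, Farahani 1/1, Santos 1/1, Ito 1/1, Costa 2/2.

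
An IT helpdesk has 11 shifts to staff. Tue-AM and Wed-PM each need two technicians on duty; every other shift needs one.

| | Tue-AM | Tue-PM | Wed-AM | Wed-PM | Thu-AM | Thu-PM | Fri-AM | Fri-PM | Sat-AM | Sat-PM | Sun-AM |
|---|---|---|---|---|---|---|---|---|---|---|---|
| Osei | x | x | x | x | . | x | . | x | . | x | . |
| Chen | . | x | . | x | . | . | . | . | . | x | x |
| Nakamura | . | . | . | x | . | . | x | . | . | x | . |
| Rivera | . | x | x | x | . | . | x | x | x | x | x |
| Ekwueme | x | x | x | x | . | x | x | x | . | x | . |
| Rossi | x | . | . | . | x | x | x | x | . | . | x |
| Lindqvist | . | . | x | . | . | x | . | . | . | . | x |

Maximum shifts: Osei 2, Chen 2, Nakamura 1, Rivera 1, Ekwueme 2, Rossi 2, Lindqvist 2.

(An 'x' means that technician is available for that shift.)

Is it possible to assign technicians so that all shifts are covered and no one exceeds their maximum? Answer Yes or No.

Total capacity is 2+2+1+1+2+2+2 = 12 but 13 worker-slots are needed — infeasible.

No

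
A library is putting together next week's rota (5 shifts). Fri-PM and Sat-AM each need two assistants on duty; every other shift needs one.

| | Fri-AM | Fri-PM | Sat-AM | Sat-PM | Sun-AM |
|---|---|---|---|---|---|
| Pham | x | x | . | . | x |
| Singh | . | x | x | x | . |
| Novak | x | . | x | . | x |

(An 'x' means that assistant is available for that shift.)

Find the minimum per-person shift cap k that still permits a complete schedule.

3

With 3 assistants and 7 worker-slots to fill, someone must work at least ⌈7/3⌉ = 3 shifts, so k ≥ 3.
k = 3 works: Fri-AM→Pham, Fri-PM→Pham+Singh, Sat-AM→Singh+Novak, Sat-PM→Singh, Sun-AM→Pham.
Loads: Pham 3, Singh 3, Novak 1 — all ≤ 3.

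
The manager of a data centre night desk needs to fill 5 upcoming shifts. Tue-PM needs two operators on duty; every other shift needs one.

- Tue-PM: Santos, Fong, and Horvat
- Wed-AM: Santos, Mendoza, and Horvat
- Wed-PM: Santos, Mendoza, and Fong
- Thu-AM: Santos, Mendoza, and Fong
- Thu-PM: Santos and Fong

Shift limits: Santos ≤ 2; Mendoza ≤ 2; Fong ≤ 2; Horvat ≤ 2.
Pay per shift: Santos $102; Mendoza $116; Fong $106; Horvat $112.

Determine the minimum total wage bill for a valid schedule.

Picking the cheapest available operator for each shift independently would cost $616, but that ignores the shift limits.
An optimal schedule: Tue-PM→Santos+Horvat, Wed-AM→Horvat, Wed-PM→Fong, Thu-AM→Fong, Thu-PM→Santos.
Total: 102 + 112 + 112 + 106 + 106 + 102 = $640.

$640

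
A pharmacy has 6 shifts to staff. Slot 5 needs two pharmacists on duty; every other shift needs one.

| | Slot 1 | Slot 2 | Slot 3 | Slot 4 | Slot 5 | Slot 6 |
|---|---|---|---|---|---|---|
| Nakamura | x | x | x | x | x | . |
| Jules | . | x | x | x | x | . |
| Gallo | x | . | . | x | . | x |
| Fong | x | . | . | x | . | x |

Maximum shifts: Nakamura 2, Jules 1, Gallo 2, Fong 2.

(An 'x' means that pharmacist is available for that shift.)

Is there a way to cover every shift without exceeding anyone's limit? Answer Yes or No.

Total capacity is 7 and 7 slots are needed, so capacity alone doesn't rule it out.
Shifts {Slot 2, Slot 3, Slot 5} need 4 worker-slots in total, but the pharmacists available for any of those shifts (Nakamura and Jules) can supply at most 3 among them. So no valid schedule exists.

No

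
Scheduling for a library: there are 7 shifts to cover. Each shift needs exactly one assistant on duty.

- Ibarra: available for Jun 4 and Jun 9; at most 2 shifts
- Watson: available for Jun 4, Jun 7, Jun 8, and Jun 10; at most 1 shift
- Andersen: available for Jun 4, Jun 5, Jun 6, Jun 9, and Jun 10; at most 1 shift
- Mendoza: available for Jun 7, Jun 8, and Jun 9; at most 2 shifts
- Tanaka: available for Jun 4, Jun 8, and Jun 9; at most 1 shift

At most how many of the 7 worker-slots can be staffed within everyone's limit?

6

Total capacity across all assistants is 2+1+1+2+1 = 7, and 7 slots are needed, so at most 7 can be filled.
Shifts {Jun 5, Jun 6} need 2 slots but only Andersen are available for them, supplying at most 1 — so at least 1 slot must go unfilled.
An assignment achieving 6: Jun 4→Ibarra, Jun 5→Andersen, Jun 7→Mendoza, Jun 8→Mendoza, Jun 9→Ibarra, Jun 10→Watson.
Loads: Ibarra 2/2, Watson 1/1, Andersen 1/1, Mendoza 2/2, Tanaka 0/1.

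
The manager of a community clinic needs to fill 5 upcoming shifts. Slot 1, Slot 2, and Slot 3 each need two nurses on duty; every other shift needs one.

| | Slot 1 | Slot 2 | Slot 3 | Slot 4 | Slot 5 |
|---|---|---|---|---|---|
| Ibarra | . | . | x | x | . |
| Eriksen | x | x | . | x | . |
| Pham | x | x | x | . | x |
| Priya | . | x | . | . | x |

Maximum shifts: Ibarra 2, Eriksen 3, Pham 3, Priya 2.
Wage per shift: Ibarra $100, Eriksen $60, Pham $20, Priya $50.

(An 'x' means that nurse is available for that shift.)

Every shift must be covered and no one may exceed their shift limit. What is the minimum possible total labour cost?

$380

Slot 1 can only be covered by Eriksen and Pham, so that assignment is forced.
Slot 3 can only be covered by Ibarra and Pham, so that assignment is forced.
Picking the cheapest available nurse for each shift independently would cost $350, but that ignores the shift limits.
An optimal schedule: Slot 1→Pham+Eriksen, Slot 2→Pham+Priya, Slot 3→Pham+Ibarra, Slot 4→Eriksen, Slot 5→Priya.
Total: 20 + 60 + 20 + 50 + 20 + 100 + 60 + 50 = $380.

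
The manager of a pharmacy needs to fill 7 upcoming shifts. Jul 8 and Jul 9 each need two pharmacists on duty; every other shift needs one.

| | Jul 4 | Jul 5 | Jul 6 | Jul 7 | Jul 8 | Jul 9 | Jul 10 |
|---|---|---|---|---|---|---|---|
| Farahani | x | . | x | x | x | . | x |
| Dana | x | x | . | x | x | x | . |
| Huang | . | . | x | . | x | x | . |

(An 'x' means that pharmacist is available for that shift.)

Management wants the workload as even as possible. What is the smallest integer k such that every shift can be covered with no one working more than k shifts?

3

With 3 pharmacists and 9 worker-slots to fill, someone must work at least ⌈9/3⌉ = 3 shifts, so k ≥ 3.
k = 3 works: Jul 4→Farahani, Jul 5→Dana, Jul 6→Huang, Jul 7→Farahani, Jul 8→Dana+Huang, Jul 9→Dana+Huang, Jul 10→Farahani.
Loads: Farahani 3, Dana 3, Huang 3 — all ≤ 3.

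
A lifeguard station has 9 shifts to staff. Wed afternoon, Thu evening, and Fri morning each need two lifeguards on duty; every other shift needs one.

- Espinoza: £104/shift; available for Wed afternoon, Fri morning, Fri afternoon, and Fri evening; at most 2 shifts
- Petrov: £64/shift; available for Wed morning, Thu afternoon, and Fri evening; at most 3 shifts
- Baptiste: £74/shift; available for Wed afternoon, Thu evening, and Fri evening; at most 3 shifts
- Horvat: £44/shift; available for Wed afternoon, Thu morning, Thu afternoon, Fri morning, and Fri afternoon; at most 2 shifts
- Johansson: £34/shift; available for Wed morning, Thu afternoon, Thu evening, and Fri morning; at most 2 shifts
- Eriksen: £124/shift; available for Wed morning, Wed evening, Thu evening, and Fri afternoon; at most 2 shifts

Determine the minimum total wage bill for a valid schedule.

£828

Wed evening can only be covered by Eriksen, so that assignment is forced.
Thu morning can only be covered by Horvat, so that assignment is forced.
Picking the cheapest available lifeguard for each shift independently would cost £648, but that ignores the shift limits.
An optimal schedule: Wed morning→Petrov, Wed afternoon→Horvat+Baptiste, Wed evening→Eriksen, Thu morning→Horvat, Thu afternoon→Petrov, Thu evening→Johansson+Baptiste, Fri morning→Johansson+Espinoza, Fri afternoon→Espinoza, Fri evening→Petrov.
Total: 64 + 44 + 74 + 124 + 44 + 64 + 34 + 74 + 34 + 104 + 104 + 64 = £828.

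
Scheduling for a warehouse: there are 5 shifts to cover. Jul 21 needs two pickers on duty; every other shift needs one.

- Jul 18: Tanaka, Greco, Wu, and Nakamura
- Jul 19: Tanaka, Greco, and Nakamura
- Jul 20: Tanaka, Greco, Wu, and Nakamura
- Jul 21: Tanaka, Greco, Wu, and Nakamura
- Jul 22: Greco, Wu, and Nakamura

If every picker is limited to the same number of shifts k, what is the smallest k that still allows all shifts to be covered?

With 4 pickers and 6 worker-slots to fill, someone must work at least ⌈6/4⌉ = 2 shifts, so k ≥ 2.
k = 2 works: Jul 18→Tanaka, Jul 19→Tanaka, Jul 20→Greco, Jul 21→Wu+Nakamura, Jul 22→Greco.
Loads: Tanaka 2, Greco 2, Wu 1, Nakamura 1 — all ≤ 2.

2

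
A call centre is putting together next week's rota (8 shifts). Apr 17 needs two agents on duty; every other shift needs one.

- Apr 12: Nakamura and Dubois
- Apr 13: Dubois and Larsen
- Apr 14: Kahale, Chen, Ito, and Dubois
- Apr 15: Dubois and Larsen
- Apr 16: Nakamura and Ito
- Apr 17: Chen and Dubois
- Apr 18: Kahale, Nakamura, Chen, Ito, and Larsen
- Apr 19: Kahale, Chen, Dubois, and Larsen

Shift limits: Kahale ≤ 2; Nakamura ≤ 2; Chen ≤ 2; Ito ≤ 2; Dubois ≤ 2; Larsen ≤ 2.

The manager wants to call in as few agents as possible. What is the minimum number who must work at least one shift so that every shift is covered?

9 slots to fill and no one can take more than 2, so at least ⌈9/2⌉ = 5 agents are needed.
Kahale, Nakamura, Chen, Dubois, and Larsen alone can cover everything: Apr 12→Nakamura, Apr 13→Dubois, Apr 14→Kahale, Apr 15→Larsen, Apr 16→Nakamura, Apr 17→Chen+Dubois, Apr 18→Kahale, Apr 19→Chen.

5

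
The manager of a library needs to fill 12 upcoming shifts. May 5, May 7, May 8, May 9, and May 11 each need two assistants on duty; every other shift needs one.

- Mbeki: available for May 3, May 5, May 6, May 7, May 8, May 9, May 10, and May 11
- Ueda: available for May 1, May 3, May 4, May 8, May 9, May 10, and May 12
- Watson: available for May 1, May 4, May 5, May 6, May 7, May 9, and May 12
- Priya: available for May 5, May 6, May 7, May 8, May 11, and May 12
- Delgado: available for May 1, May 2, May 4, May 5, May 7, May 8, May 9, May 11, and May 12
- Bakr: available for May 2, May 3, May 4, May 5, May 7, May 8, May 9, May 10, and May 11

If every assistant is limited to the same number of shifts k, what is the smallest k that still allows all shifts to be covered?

With 6 assistants and 17 worker-slots to fill, someone must work at least ⌈17/6⌉ = 3 shifts, so k ≥ 3.
k = 3 works: May 1→Ueda, May 2→Delgado, May 3→Mbeki, May 4→Ueda, May 5→Watson+Priya, May 6→Mbeki, May 7→Watson+Priya, May 8→Delgado+Bakr, May 9→Watson+Bakr, May 10→Mbeki, May 11→Priya+Delgado, May 12→Ueda.
Loads: Mbeki 3, Ueda 3, Watson 3, Priya 3, Delgado 3, Bakr 2 — all ≤ 3.

3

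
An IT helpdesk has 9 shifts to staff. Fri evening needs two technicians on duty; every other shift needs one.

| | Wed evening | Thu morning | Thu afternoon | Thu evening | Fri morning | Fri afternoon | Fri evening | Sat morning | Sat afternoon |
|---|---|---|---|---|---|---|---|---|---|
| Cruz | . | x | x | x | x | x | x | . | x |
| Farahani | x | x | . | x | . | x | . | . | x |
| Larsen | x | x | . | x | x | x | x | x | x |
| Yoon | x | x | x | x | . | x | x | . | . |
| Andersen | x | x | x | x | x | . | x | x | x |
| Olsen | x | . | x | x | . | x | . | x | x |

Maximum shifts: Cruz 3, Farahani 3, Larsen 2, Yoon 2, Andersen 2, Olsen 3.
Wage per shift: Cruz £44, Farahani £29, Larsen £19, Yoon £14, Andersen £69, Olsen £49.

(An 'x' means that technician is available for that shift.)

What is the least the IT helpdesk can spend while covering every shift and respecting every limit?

Picking the cheapest available technician for each shift independently would cost £160, but that ignores the shift limits.
An optimal schedule: Wed evening→Farahani, Thu morning→Farahani, Thu afternoon→Yoon, Thu evening→Cruz, Fri morning→Larsen, Fri afternoon→Farahani, Fri evening→Yoon+Cruz, Sat morning→Larsen, Sat afternoon→Cruz.
Total: 29 + 29 + 14 + 44 + 19 + 29 + 14 + 44 + 19 + 44 = £285.

£285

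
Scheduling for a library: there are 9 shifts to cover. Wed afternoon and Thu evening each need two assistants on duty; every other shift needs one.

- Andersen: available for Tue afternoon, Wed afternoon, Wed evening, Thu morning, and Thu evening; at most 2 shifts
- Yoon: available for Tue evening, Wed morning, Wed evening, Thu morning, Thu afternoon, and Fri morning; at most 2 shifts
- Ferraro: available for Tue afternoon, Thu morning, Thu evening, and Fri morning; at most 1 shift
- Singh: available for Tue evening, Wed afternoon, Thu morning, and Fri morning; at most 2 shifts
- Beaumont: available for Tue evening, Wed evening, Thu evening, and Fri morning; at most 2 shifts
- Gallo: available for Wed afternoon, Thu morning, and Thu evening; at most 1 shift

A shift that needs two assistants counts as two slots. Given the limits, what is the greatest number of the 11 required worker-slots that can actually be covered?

10

Total capacity across all assistants is 2+2+1+2+2+1 = 10, and 11 slots are needed, so at most 10 can be filled.
An assignment achieving 10: Tue afternoon→Andersen, Tue evening→Singh, Wed morning→Yoon, Wed afternoon→Andersen+Singh, Wed evening→Beaumont, Thu morning→Gallo, Thu afternoon→Yoon, Thu evening→Ferraro+Beaumont.
Loads: Andersen 2/2, Yoon 2/2, Ferraro 1/1, Singh 2/2, Beaumont 2/2, Gallo 1/1.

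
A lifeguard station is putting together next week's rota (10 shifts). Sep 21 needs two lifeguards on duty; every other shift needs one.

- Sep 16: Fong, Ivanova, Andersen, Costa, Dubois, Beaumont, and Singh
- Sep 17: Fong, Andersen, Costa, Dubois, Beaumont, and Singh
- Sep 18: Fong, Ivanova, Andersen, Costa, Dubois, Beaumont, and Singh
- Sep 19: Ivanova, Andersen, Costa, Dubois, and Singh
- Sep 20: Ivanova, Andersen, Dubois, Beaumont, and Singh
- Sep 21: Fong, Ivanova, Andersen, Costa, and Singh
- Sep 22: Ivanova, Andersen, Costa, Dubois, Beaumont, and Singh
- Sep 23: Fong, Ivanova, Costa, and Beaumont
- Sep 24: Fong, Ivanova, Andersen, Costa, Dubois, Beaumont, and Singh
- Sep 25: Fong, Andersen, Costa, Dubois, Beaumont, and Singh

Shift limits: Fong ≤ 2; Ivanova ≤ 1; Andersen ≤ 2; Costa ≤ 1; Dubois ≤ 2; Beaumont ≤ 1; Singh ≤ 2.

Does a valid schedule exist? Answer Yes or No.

Yes

One valid schedule: Sep 16→Dubois, Sep 17→Fong, Sep 18→Beaumont, Sep 19→Ivanova, Sep 20→Andersen, Sep 21→Costa+Singh, Sep 22→Andersen, Sep 23→Fong, Sep 24→Singh, Sep 25→Dubois.
Loads: Fong 2/2, Ivanova 1/1, Andersen 2/2, Costa 1/1, Dubois 2/2, Beaumont 1/1, Singh 2/2 — all within limits.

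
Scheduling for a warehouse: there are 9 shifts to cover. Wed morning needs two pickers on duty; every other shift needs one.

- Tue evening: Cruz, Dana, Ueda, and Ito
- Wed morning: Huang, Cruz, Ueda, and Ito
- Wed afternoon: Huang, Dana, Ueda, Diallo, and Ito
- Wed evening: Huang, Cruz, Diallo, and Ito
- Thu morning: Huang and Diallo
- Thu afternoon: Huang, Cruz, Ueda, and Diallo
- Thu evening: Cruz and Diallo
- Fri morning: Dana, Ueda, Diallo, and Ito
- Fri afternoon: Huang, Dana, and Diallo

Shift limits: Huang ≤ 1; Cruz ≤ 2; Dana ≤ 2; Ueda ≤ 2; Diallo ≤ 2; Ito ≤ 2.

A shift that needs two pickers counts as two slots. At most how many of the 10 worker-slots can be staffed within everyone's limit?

10

Total capacity across all pickers is 1+2+2+2+2+2 = 11, and 10 slots are needed, so at most 10 can be filled.
An assignment achieving 10: Tue evening→Cruz, Wed morning→Ueda+Ito, Wed afternoon→Diallo, Wed evening→Diallo, Thu morning→Huang, Thu afternoon→Ueda, Thu evening→Cruz, Fri morning→Dana, Fri afternoon→Dana.
Loads: Huang 1/1, Cruz 2/2, Dana 2/2, Ueda 2/2, Diallo 2/2, Ito 1/2.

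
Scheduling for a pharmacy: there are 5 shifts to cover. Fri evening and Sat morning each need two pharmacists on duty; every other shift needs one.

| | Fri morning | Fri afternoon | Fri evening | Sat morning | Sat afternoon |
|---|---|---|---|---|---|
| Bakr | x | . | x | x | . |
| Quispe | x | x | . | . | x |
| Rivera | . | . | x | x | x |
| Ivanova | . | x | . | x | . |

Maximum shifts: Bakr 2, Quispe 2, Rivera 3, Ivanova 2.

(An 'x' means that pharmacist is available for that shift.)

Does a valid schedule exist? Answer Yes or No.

Yes

Fri evening can only be covered by Bakr and Rivera, so that assignment is forced.
One valid schedule: Fri morning→Bakr, Fri afternoon→Quispe, Fri evening→Bakr+Rivera, Sat morning→Rivera+Ivanova, Sat afternoon→Quispe.
Loads: Bakr 2/2, Quispe 2/2, Rivera 2/3, Ivanova 1/2 — all within limits.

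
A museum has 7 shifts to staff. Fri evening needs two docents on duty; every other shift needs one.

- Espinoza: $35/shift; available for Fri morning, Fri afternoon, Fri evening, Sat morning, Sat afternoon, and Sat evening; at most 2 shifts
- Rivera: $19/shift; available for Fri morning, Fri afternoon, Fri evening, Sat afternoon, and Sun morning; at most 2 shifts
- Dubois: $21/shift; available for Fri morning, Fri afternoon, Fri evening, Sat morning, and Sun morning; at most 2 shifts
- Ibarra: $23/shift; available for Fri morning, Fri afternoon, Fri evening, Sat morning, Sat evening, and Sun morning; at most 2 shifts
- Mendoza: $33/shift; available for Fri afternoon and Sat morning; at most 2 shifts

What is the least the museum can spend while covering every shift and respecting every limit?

Picking the cheapest available docent for each shift independently would cost $160, but that ignores the shift limits.
An optimal schedule: Fri morning→Dubois, Fri afternoon→Mendoza, Fri evening→Dubois+Ibarra, Sat morning→Mendoza, Sat afternoon→Rivera, Sat evening→Ibarra, Sun morning→Rivera.
Total: 21 + 33 + 21 + 23 + 33 + 19 + 23 + 19 = $192.

$192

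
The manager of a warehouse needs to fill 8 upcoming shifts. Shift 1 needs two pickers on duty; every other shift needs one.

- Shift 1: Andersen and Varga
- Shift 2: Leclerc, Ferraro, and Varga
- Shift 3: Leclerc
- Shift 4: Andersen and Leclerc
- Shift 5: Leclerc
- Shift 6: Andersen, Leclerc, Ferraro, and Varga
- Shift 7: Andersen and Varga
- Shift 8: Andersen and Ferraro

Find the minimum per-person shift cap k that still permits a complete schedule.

With 4 pickers and 9 worker-slots to fill, someone must work at least ⌈9/4⌉ = 3 shifts, so k ≥ 3.
k = 3 works: Shift 1→Andersen+Varga, Shift 2→Leclerc, Shift 3→Leclerc, Shift 4→Andersen, Shift 5→Leclerc, Shift 6→Ferraro, Shift 7→Andersen, Shift 8→Ferraro.
Loads: Andersen 3, Leclerc 3, Ferraro 2, Varga 1 — all ≤ 3.

3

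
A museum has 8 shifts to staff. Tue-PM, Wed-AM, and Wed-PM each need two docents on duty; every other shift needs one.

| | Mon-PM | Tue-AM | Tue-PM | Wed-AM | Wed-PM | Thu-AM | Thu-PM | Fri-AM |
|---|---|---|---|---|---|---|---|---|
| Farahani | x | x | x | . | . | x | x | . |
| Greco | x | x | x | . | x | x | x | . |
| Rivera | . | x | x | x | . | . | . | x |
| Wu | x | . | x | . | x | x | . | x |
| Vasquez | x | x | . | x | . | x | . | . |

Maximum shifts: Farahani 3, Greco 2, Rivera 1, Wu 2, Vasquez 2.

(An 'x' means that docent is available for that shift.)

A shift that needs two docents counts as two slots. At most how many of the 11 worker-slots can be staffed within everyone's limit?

10

Total capacity across all docents is 3+2+1+2+2 = 10, and 11 slots are needed, so at most 10 can be filled.
An assignment achieving 10: Mon-PM→Farahani, Tue-AM→Farahani, Tue-PM→Greco, Wed-AM→Rivera+Vasquez, Wed-PM→Greco+Wu, Thu-AM→Vasquez, Thu-PM→Farahani, Fri-AM→Wu.
Loads: Farahani 3/3, Greco 2/2, Rivera 1/1, Wu 2/2, Vasquez 2/2.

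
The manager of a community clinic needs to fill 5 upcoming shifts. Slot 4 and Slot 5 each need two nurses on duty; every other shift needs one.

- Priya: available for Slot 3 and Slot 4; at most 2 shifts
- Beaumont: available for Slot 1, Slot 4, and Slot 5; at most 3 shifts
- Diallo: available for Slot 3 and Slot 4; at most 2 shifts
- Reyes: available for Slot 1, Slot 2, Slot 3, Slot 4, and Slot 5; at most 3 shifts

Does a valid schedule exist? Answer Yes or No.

Yes

Slot 2 can only be covered by Reyes, so that assignment is forced.
Slot 5 can only be covered by Beaumont and Reyes, so that assignment is forced.
One valid schedule: Slot 1→Beaumont, Slot 2→Reyes, Slot 3→Priya, Slot 4→Priya+Beaumont, Slot 5→Beaumont+Reyes.
Loads: Priya 2/2, Beaumont 3/3, Diallo 0/2, Reyes 2/3 — all within limits.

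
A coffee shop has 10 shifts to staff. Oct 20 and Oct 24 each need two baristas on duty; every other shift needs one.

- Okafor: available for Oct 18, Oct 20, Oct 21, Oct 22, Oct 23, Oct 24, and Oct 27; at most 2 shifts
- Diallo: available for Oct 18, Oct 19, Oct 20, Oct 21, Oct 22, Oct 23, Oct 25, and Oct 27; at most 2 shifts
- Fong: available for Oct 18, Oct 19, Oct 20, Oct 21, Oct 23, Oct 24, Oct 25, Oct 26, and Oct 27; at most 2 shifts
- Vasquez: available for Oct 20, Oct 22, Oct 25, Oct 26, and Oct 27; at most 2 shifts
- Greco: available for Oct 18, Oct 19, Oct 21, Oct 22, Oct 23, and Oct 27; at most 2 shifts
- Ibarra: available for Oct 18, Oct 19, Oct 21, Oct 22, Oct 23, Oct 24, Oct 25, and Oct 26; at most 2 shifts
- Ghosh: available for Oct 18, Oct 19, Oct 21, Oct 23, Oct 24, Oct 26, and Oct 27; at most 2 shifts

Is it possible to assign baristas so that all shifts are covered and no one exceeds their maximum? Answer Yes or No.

Yes

One valid schedule: Oct 18→Okafor, Oct 19→Diallo, Oct 20→Fong+Vasquez, Oct 21→Greco, Oct 22→Okafor, Oct 23→Greco, Oct 24→Ibarra+Ghosh, Oct 25→Diallo, Oct 26→Fong, Oct 27→Vasquez.
Loads: Okafor 2/2, Diallo 2/2, Fong 2/2, Vasquez 2/2, Greco 2/2, Ibarra 1/2, Ghosh 1/2 — all within limits.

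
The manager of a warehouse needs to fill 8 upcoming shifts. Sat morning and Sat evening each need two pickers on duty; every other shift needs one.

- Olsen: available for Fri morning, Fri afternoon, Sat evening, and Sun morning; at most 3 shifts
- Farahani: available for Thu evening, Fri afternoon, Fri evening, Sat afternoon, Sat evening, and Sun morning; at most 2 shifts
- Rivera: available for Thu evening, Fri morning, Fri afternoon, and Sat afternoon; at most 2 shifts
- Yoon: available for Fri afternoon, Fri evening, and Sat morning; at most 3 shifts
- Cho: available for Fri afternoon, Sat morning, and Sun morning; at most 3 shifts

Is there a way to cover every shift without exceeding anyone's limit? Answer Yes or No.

Yes

Sat morning can only be covered by Yoon and Cho, so that assignment is forced.
Sat evening can only be covered by Olsen and Farahani, so that assignment is forced.
One valid schedule: Thu evening→Farahani, Fri morning→Olsen, Fri afternoon→Rivera, Fri evening→Yoon, Sat morning→Yoon+Cho, Sat afternoon→Rivera, Sat evening→Olsen+Farahani, Sun morning→Olsen.
Loads: Olsen 3/3, Farahani 2/2, Rivera 2/2, Yoon 2/3, Cho 1/3 — all within limits.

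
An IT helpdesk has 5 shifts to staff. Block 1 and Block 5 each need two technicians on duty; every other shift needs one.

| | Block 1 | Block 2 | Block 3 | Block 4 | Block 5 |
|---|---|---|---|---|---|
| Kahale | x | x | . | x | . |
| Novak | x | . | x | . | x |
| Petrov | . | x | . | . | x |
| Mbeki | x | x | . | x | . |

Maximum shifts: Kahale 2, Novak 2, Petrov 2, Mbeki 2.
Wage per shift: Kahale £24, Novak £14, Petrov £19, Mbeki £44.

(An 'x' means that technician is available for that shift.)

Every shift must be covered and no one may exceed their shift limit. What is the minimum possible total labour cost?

Block 3 can only be covered by Novak, so that assignment is forced.
Block 5 can only be covered by Novak and Petrov, so that assignment is forced.
Picking the cheapest available technician for each shift independently would cost £128, but that ignores the shift limits.
An optimal schedule: Block 1→Kahale+Mbeki, Block 2→Petrov, Block 3→Novak, Block 4→Kahale, Block 5→Novak+Petrov.
Total: 24 + 44 + 19 + 14 + 24 + 14 + 19 = £158.

£158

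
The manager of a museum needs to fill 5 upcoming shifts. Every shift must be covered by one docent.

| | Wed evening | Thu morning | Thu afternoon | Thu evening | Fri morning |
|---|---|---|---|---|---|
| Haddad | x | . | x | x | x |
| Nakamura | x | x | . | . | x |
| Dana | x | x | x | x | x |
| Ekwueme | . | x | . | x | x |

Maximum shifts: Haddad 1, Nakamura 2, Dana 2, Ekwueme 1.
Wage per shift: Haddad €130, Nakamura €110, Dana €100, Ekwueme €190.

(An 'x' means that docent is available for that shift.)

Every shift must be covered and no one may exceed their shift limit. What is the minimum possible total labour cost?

Picking the cheapest available docent for each shift independently would cost €500, but that ignores the shift limits.
An optimal schedule: Wed evening→Nakamura, Thu morning→Nakamura, Thu afternoon→Haddad, Thu evening→Dana, Fri morning→Dana.
Total: 110 + 110 + 130 + 100 + 100 = €550.

€550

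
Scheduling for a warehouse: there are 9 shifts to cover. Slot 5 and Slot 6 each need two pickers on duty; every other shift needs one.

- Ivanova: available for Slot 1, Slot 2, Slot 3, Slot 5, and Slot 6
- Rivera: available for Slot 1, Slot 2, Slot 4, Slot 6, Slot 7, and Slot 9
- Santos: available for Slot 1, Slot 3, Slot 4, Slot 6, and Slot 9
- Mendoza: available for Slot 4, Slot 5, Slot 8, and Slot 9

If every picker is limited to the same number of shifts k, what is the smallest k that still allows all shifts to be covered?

With 4 pickers and 11 worker-slots to fill, someone must work at least ⌈11/4⌉ = 3 shifts, so k ≥ 3.
k = 3 works: Slot 1→Rivera, Slot 2→Ivanova, Slot 3→Ivanova, Slot 4→Santos, Slot 5→Ivanova+Mendoza, Slot 6→Rivera+Santos, Slot 7→Rivera, Slot 8→Mendoza, Slot 9→Santos.
Loads: Ivanova 3, Rivera 3, Santos 3, Mendoza 2 — all ≤ 3.

3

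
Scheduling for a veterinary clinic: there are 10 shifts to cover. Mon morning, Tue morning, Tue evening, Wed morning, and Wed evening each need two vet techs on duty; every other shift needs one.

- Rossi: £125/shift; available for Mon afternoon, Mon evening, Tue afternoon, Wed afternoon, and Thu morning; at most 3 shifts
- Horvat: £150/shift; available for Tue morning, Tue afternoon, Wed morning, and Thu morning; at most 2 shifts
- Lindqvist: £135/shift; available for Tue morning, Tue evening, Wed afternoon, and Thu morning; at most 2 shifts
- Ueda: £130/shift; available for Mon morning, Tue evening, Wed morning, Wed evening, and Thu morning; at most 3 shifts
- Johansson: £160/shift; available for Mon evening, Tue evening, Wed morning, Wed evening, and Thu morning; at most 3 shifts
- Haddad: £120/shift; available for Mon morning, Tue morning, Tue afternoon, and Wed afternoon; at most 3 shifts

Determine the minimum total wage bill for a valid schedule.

£2015

Mon morning can only be covered by Ueda and Haddad, so that assignment is forced.
Mon afternoon can only be covered by Rossi, so that assignment is forced.
Wed evening can only be covered by Ueda and Johansson, so that assignment is forced.
Picking the cheapest available vet tech for each shift independently would cost £1955, but that ignores the shift limits.
An optimal schedule: Mon morning→Haddad+Ueda, Mon afternoon→Rossi, Mon evening→Rossi, Tue morning→Haddad+Lindqvist, Tue afternoon→Haddad, Tue evening→Ueda+Lindqvist, Wed morning→Horvat+Johansson, Wed afternoon→Rossi, Wed evening→Ueda+Johansson, Thu morning→Horvat.
Total: 120 + 130 + 125 + 125 + 120 + 135 + 120 + 130 + 135 + 150 + 160 + 125 + 130 + 160 + 150 = £2015.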